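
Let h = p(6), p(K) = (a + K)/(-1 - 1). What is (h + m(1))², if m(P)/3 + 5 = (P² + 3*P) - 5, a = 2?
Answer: 484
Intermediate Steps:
m(P) = -30 + 3*P² + 9*P (m(P) = -15 + 3*((P² + 3*P) - 5) = -15 + 3*(-5 + P² + 3*P) = -15 + (-15 + 3*P² + 9*P) = -30 + 3*P² + 9*P)
p(K) = -1 - K/2 (p(K) = (2 + K)/(-1 - 1) = (2 + K)/(-2) = (2 + K)*(-½) = -1 - K/2)
h = -4 (h = -1 - ½*6 = -1 - 3 = -4)
(h + m(1))² = (-4 + (-30 + 3*1² + 9*1))² = (-4 + (-30 + 3*1 + 9))² = (-4 + (-30 + 3 + 9))² = (-4 - 18)² = (-22)² = 484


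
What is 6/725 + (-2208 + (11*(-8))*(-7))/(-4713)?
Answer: 1182478/3416925 ≈ 0.34607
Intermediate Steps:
6/725 + (-2208 + (11*(-8))*(-7))/(-4713) = 6*(1/725) + (-2208 - 88*(-7))*(-1/4713) = 6/725 + (-2208 + 616)*(-1/4713) = 6/725 - 1592*(-1/4713) = 6/725 + 1592/4713 = 1182478/3416925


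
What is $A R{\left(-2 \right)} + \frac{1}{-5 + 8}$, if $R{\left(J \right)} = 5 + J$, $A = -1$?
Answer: $- \frac{8}{3} \approx -2.6667$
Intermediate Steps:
$A R{\left(-2 \right)} + \frac{1}{-5 + 8} = - (5 - 2) + \frac{1}{-5 + 8} = \left(-1\right) 3 + \frac{1}{3} = -3 + \frac{1}{3} = - \frac{8}{3}$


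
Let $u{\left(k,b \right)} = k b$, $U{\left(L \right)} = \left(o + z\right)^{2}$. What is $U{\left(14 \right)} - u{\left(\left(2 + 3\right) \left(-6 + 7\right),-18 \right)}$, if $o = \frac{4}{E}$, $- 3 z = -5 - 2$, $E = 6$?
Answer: $99$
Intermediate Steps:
$z = \frac{7}{3}$ ($z = - \frac{-5 - 2}{3} = \left(- \frac{1}{3}\right) \left(-7\right) = \frac{7}{3} \approx 2.3333$)
$o = \frac{2}{3}$ ($o = \frac{4}{6} = 4 \cdot \frac{1}{6} = \frac{2}{3} \approx 0.66667$)
$U{\left(L \right)} = 9$ ($U{\left(L \right)} = \left(\frac{2}{3} + \frac{7}{3}\right)^{2} = 3^{2} = 9$)
$u{\left(k,b \right)} = b k$
$U{\left(14 \right)} - u{\left(\left(2 + 3\right) \left(-6 + 7\right),-18 \right)} = 9 - - 18 \left(2 + 3\right) \left(-6 + 7\right) = 9 - - 18 \cdot 5 \cdot 1 = 9 - \left(-18\right) 5 = 9 - -90 = 9 + 90 = 99$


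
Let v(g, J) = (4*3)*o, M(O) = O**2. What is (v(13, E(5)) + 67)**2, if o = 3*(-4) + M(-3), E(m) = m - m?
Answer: 961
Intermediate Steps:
E(m) = 0
o = -3 (o = 3*(-4) + (-3)**2 = -12 + 9 = -3)
v(g, J) = -36 (v(g, J) = (4*3)*(-3) = 12*(-3) = -36)
(v(13, E(5)) + 67)**2 = (-36 + 67)**2 = 31**2 = 961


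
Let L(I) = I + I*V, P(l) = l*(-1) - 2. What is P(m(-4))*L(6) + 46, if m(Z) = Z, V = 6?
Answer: 130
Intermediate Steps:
P(l) = -2 - l (P(l) = -l - 2 = -2 - l)
L(I) = 7*I (L(I) = I + I*6 = I + 6*I = 7*I)
P(m(-4))*L(6) + 46 = (-2 - 1*(-4))*(7*6) + 46 = (-2 + 4)*42 + 46 = 2*42 + 46 = 84 + 46 = 130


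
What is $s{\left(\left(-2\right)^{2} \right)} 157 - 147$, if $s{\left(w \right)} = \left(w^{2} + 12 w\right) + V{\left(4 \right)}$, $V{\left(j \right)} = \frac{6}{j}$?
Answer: $\frac{20273}{2} \approx 10137.0$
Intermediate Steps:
$s{\left(w \right)} = \frac{3}{2} + w^{2} + 12 w$ ($s{\left(w \right)} = \left(w^{2} + 12 w\right) + \frac{6}{4} = \left(w^{2} + 12 w\right) + 6 \cdot \frac{1}{4} = \left(w^{2} + 12 w\right) + \frac{3}{2} = \frac{3}{2} + w^{2} + 12 w$)
$s{\left(\left(-2\right)^{2} \right)} 157 - 147 = \left(\frac{3}{2} + \left(\left(-2\right)^{2}\right)^{2} + 12 \left(-2\right)^{2}\right) 157 - 147 = \left(\frac{3}{2} + 4^{2} + 12 \cdot 4\right) 157 - 147 = \left(\frac{3}{2} + 16 + 48\right) 157 - 147 = \frac{131}{2} \cdot 157 - 147 = \frac{20567}{2} - 147 = \frac{20273}{2}$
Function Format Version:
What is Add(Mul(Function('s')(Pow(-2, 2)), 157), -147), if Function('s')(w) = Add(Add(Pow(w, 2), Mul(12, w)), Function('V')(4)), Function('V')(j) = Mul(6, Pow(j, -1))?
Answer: Rational(20273, 2) ≈ 10137.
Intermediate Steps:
Function('s')(w) = Add(Rational(3, 2), Pow(w, 2), Mul(12, w)) (Function('s')(w) = Add(Add(Pow(w, 2), Mul(12, w)), Mul(6, Pow(4, -1))) = Add(Add(Pow(w, 2), Mul(12, w)), Mul(6, Rational(1, 4))) = Add(Add(Pow(w, 2), Mul(12, w)), Rational(3, 2)) = Add(Rational(3, 2), Pow(w, 2), Mul(12, w)))
Add(Mul(Function('s')(Pow(-2, 2)), 157), -147) = Add(Mul(Add(Rational(3, 2), Pow(Pow(-2, 2), 2), Mul(12, Pow(-2, 2))), 157), -147) = Add(Mul(Add(Rational(3, 2), Pow(4, 2), Mul(12, 4)), 157), -147) = Add(Mul(Add(Rational(3, 2), 16, 48), 157), -147) = Add(Mul(Rational(131, 2), 157), -147) = Add(Rational(20567, 2), -147) = Rational(20273, 2)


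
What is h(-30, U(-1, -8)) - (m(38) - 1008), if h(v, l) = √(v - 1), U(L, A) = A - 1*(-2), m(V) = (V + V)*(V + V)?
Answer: -4768 + I*√31 ≈ -4768.0 + 5.5678*I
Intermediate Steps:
m(V) = 4*V² (m(V) = (2*V)*(2*V) = 4*V²)
U(L, A) = 2 + A (U(L, A) = A + 2 = 2 + A)
h(v, l) = √(-1 + v)
h(-30, U(-1, -8)) - (m(38) - 1008) = √(-1 - 30) - (4*38² - 1008) = √(-31) - (4*1444 - 1008) = I*√31 - (5776 - 1008) = I*√31 - 1*4768 = I*√31 - 4768 = -4768 + I*√31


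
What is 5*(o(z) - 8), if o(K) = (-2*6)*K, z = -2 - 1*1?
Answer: 140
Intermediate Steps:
z = -3 (z = -2 - 1 = -3)
o(K) = -12*K
5*(o(z) - 8) = 5*(-12*(-3) - 8) = 5*(36 - 8) = 5*28 = 140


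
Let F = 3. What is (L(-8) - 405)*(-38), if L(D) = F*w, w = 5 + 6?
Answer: 14136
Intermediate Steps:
w = 11
L(D) = 33 (L(D) = 3*11 = 33)
(L(-8) - 405)*(-38) = (33 - 405)*(-38) = -372*(-38) = 14136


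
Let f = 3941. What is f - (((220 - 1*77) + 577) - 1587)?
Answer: 4808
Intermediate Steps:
f - (((220 - 1*77) + 577) - 1587) = 3941 - (((220 - 1*77) + 577) - 1587) = 3941 - (((220 - 77) + 577) - 1587) = 3941 - ((143 + 577) - 1587) = 3941 - (720 - 1587) = 3941 - 1*(-867) = 3941 + 867 = 4808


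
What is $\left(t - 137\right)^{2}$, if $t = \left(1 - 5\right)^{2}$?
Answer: $14641$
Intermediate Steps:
$t = 16$ ($t = \left(-4\right)^{2} = 16$)
$\left(t - 137\right)^{2} = \left(16 - 137\right)^{2} = \left(-121\right)^{2} = 14641$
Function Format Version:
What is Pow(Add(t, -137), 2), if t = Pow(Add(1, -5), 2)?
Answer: 14641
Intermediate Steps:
t = 16 (t = Pow(-4, 2) = 16)
Pow(Add(t, -137), 2) = Pow(Add(16, -137), 2) = Pow(-121, 2) = 14641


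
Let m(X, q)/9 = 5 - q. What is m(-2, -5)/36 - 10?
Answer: -15/2 ≈ -7.5000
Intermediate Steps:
m(X, q) = 45 - 9*q (m(X, q) = 9*(5 - q) = 45 - 9*q)
m(-2, -5)/36 - 10 = (45 - 9*(-5))/36 - 10 = (45 + 45)/36 - 10 = (1/36)*90 - 10 = 5/2 - 10 = -15/2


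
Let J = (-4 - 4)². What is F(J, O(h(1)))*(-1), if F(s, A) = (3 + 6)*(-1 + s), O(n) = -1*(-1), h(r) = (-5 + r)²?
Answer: -567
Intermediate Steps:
O(n) = 1
J = 64 (J = (-8)² = 64)
F(s, A) = -9 + 9*s (F(s, A) = 9*(-1 + s) = -9 + 9*s)
F(J, O(h(1)))*(-1) = (-9 + 9*64)*(-1) = (-9 + 576)*(-1) = 567*(-1) = -567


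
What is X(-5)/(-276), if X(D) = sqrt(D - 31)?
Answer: -I/46 ≈ -0.021739*I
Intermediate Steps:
X(D) = sqrt(-31 + D)
X(-5)/(-276) = sqrt(-31 - 5)/(-276) = sqrt(-36)*(-1/276) = (6*I)*(-1/276) = -I/46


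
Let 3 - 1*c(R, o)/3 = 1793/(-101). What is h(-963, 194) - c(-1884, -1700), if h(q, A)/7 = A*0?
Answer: -6288/101 ≈ -62.257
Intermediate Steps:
h(q, A) = 0 (h(q, A) = 7*(A*0) = 7*0 = 0)
c(R, o) = 6288/101 (c(R, o) = 9 - 5379/(-101) = 9 - 5379*(-1)/101 = 9 - 3*(-1793/101) = 9 + 5379/101 = 6288/101)
h(-963, 194) - c(-1884, -1700) = 0 - 1*6288/101 = 0 - 6288/101 = -6288/101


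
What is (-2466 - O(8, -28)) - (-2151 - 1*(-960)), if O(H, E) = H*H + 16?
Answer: -1355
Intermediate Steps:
O(H, E) = 16 + H**2 (O(H, E) = H**2 + 16 = 16 + H**2)
(-2466 - O(8, -28)) - (-2151 - 1*(-960)) = (-2466 - (16 + 8**2)) - (-2151 - 1*(-960)) = (-2466 - (16 + 64)) - (-2151 + 960) = (-2466 - 1*80) - 1*(-1191) = (-2466 - 80) + 1191 = -2546 + 1191 = -1355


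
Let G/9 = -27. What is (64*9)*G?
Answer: -139968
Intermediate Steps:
G = -243 (G = 9*(-27) = -243)
(64*9)*G = (64*9)*(-243) = 576*(-243) = -139968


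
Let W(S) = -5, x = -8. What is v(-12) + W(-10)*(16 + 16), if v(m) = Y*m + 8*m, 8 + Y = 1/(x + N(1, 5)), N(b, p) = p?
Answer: -156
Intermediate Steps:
Y = -25/3 (Y = -8 + 1/(-8 + 5) = -8 + 1/(-3) = -8 - ⅓ = -25/3 ≈ -8.3333)
v(m) = -m/3 (v(m) = -25*m/3 + 8*m = -m/3)
v(-12) + W(-10)*(16 + 16) = -⅓*(-12) - 5*(16 + 16) = 4 - 5*32 = 4 - 160 = -156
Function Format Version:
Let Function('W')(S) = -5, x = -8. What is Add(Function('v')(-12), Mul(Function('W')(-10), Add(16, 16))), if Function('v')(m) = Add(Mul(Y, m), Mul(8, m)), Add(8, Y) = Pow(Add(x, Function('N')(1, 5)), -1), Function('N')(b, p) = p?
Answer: -156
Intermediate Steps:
Y = Rational(-25, 3) (Y = Add(-8, Pow(Add(-8, 5), -1)) = Add(-8, Pow(-3, -1)) = Add(-8, Rational(-1, 3)) = Rational(-25, 3) ≈ -8.3333)
Function('v')(m) = Mul(Rational(-1, 3), m) (Function('v')(m) = Add(Mul(Rational(-25, 3), m), Mul(8, m)) = Mul(Rational(-1, 3), m))
Add(Function('v')(-12), Mul(Function('W')(-10), Add(16, 16))) = Add(Mul(Rational(-1, 3), -12), Mul(-5, Add(16, 16))) = Add(4, Mul(-5, 32)) = Add(4, -160) = -156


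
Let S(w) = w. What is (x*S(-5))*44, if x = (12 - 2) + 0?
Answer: -2200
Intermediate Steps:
x = 10 (x = 10 + 0 = 10)
(x*S(-5))*44 = (10*(-5))*44 = -50*44 = -2200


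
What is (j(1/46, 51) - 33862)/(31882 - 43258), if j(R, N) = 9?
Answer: 33853/11376 ≈ 2.9758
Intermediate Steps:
(j(1/46, 51) - 33862)/(31882 - 43258) = (9 - 33862)/(31882 - 43258) = -33853/(-11376) = -33853*(-1/11376) = 33853/11376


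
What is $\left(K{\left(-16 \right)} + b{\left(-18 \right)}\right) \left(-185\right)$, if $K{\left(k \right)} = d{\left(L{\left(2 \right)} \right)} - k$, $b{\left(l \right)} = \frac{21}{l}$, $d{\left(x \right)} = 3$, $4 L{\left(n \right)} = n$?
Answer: $- \frac{19795}{6} \approx -3299.2$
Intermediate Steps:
$L{\left(n \right)} = \frac{n}{4}$
$K{\left(k \right)} = 3 - k$
$\left(K{\left(-16 \right)} + b{\left(-18 \right)}\right) \left(-185\right) = \left(\left(3 - -16\right) + \frac{21}{-18}\right) \left(-185\right) = \left(\left(3 + 16\right) + 21 \left(- \frac{1}{18}\right)\right) \left(-185\right) = \left(19 - \frac{7}{6}\right) \left(-185\right) = \frac{107}{6} \left(-185\right) = - \frac{19795}{6}$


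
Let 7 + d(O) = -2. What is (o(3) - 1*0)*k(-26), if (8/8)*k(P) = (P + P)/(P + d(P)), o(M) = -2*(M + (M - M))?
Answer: -312/35 ≈ -8.9143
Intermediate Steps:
d(O) = -9 (d(O) = -7 - 2 = -9)
o(M) = -2*M (o(M) = -2*(M + 0) = -2*M)
k(P) = 2*P/(-9 + P) (k(P) = (P + P)/(P - 9) = (2*P)/(-9 + P) = 2*P/(-9 + P))
(o(3) - 1*0)*k(-26) = (-2*3 - 1*0)*(2*(-26)/(-9 - 26)) = (-6 + 0)*(2*(-26)/(-35)) = -12*(-26)*(-1)/35 = -6*52/35 = -312/35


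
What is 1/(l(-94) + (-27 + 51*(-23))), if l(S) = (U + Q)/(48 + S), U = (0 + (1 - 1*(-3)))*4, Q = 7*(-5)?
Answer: -46/55181 ≈ -0.00083362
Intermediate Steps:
Q = -35
U = 16 (U = (0 + (1 + 3))*4 = (0 + 4)*4 = 4*4 = 16)
l(S) = -19/(48 + S) (l(S) = (16 - 35)/(48 + S) = -19/(48 + S))
1/(l(-94) + (-27 + 51*(-23))) = 1/(-19/(48 - 94) + (-27 + 51*(-23))) = 1/(-19/(-46) + (-27 - 1173)) = 1/(-19*(-1/46) - 1200) = 1/(19/46 - 1200) = 1/(-55181/46) = -46/55181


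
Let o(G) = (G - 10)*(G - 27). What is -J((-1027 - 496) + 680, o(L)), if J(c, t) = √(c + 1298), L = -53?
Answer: -√455 ≈ -21.331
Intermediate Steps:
o(G) = (-27 + G)*(-10 + G) (o(G) = (-10 + G)*(-27 + G) = (-27 + G)*(-10 + G))
J(c, t) = √(1298 + c)
-J((-1027 - 496) + 680, o(L)) = -√(1298 + ((-1027 - 496) + 680)) = -√(1298 + (-1523 + 680)) = -√(1298 - 843) = -√455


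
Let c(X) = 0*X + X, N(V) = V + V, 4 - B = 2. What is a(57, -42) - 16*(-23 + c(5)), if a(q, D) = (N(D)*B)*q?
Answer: -9288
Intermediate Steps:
B = 2 (B = 4 - 1*2 = 4 - 2 = 2)
N(V) = 2*V
a(q, D) = 4*D*q (a(q, D) = ((2*D)*2)*q = (4*D)*q = 4*D*q)
c(X) = X (c(X) = 0 + X = X)
a(57, -42) - 16*(-23 + c(5)) = 4*(-42)*57 - 16*(-23 + 5) = -9576 - 16*(-18) = -9576 + 288 = -9288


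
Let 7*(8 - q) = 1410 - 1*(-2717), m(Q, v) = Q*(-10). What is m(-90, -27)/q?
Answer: -2100/1357 ≈ -1.5475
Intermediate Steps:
m(Q, v) = -10*Q
q = -4071/7 (q = 8 - (1410 - 1*(-2717))/7 = 8 - (1410 + 2717)/7 = 8 - 1/7*4127 = 8 - 4127/7 = -4071/7 ≈ -581.57)
m(-90, -27)/q = (-10*(-90))/(-4071/7) = 900*(-7/4071) = -2100/1357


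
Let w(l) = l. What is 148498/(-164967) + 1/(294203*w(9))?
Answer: -131065616293/145601358903 ≈ -0.90017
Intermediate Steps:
148498/(-164967) + 1/(294203*w(9)) = 148498/(-164967) + 1/(294203*9) = 148498*(-1/164967) + (1/294203)*(1/9) = -148498/164967 + 1/2647827 = -131065616293/145601358903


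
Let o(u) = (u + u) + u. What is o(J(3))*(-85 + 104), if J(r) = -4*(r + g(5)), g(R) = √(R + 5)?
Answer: -684 - 228*√10 ≈ -1405.0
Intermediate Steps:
g(R) = √(5 + R)
J(r) = -4*r - 4*√10 (J(r) = -4*(r + √(5 + 5)) = -4*(r + √10) = -4*r - 4*√10)
o(u) = 3*u (o(u) = 2*u + u = 3*u)
o(J(3))*(-85 + 104) = (3*(-4*3 - 4*√10))*(-85 + 104) = (3*(-12 - 4*√10))*19 = (-36 - 12*√10)*19 = -684 - 228*√10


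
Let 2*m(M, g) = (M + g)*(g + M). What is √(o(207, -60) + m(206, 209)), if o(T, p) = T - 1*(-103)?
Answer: 3*√38410/2 ≈ 293.98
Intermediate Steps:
o(T, p) = 103 + T (o(T, p) = T + 103 = 103 + T)
m(M, g) = (M + g)²/2 (m(M, g) = ((M + g)*(g + M))/2 = ((M + g)*(M + g))/2 = (M + g)²/2)
√(o(207, -60) + m(206, 209)) = √((103 + 207) + (206 + 209)²/2) = √(310 + (½)*415²) = √(310 + (½)*172225) = √(310 + 172225/2) = √(172845/2) = 3*√38410/2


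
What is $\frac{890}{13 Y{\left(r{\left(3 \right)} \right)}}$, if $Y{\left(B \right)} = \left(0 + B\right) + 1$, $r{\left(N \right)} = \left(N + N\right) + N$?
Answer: $\frac{89}{13} \approx 6.8462$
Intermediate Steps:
$r{\left(N \right)} = 3 N$ ($r{\left(N \right)} = 2 N + N = 3 N$)
$Y{\left(B \right)} = 1 + B$ ($Y{\left(B \right)} = B + 1 = 1 + B$)
$\frac{890}{13 Y{\left(r{\left(3 \right)} \right)}} = \frac{890}{13 \left(1 + 3 \cdot 3\right)} = \frac{890}{13 \left(1 + 9\right)} = \frac{890}{13 \cdot 10} = \frac{890}{130} = 890 \cdot \frac{1}{130} = \frac{89}{13}$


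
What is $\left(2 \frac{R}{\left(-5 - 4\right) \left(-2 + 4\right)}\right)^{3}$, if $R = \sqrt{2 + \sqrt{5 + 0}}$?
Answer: $- \frac{\left(2 + \sqrt{5}\right)^{\frac{3}{2}}}{729} \approx -0.01196$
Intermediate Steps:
$R = \sqrt{2 + \sqrt{5}} \approx 2.0582$
$\left(2 \frac{R}{\left(-5 - 4\right) \left(-2 + 4\right)}\right)^{3} = \left(2 \frac{\sqrt{2 + \sqrt{5}}}{\left(-5 - 4\right) \left(-2 + 4\right)}\right)^{3} = \left(2 \frac{\sqrt{2 + \sqrt{5}}}{\left(-9\right) 2}\right)^{3} = \left(2 \frac{\sqrt{2 + \sqrt{5}}}{-18}\right)^{3} = \left(2 \sqrt{2 + \sqrt{5}} \left(- \frac{1}{18}\right)\right)^{3} = \left(2 \left(- \frac{\sqrt{2 + \sqrt{5}}}{18}\right)\right)^{3} = \left(- \frac{\sqrt{2 + \sqrt{5}}}{9}\right)^{3} = - \frac{\left(2 + \sqrt{5}\right)^{\frac{3}{2}}}{729}$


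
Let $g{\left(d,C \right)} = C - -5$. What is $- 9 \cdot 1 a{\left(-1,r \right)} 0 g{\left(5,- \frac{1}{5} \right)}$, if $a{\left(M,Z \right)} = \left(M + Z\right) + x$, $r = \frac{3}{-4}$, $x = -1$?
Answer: $0$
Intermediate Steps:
$g{\left(d,C \right)} = 5 + C$ ($g{\left(d,C \right)} = C + 5 = 5 + C$)
$r = - \frac{3}{4}$ ($r = 3 \left(- \frac{1}{4}\right) = - \frac{3}{4} \approx -0.75$)
$a{\left(M,Z \right)} = -1 + M + Z$ ($a{\left(M,Z \right)} = \left(M + Z\right) - 1 = -1 + M + Z$)
$- 9 \cdot 1 a{\left(-1,r \right)} 0 g{\left(5,- \frac{1}{5} \right)} = - 9 \cdot 1 \left(-1 - 1 - \frac{3}{4}\right) 0 \left(5 - \frac{1}{5}\right) = - 9 \cdot 1 \left(- \frac{11}{4}\right) 0 \left(5 - \frac{1}{5}\right) = - 9 \left(\left(- \frac{11}{4}\right) 0\right) \left(5 - \frac{1}{5}\right) = \left(-9\right) 0 \cdot \frac{24}{5} = 0 \cdot \frac{24}{5} = 0$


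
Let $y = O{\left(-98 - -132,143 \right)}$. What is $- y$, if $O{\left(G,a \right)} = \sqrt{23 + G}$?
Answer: $- \sqrt{57} \approx -7.5498$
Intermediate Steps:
$y = \sqrt{57}$ ($y = \sqrt{23 - -34} = \sqrt{23 + \left(-98 + 132\right)} = \sqrt{23 + 34} = \sqrt{57} \approx 7.5498$)
$- y = - \sqrt{57}$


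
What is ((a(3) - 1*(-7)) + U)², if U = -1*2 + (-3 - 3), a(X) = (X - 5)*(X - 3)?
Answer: 1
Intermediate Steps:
a(X) = (-5 + X)*(-3 + X)
U = -8 (U = -2 - 6 = -8)
((a(3) - 1*(-7)) + U)² = (((15 + 3² - 8*3) - 1*(-7)) - 8)² = (((15 + 9 - 24) + 7) - 8)² = ((0 + 7) - 8)² = (7 - 8)² = (-1)² = 1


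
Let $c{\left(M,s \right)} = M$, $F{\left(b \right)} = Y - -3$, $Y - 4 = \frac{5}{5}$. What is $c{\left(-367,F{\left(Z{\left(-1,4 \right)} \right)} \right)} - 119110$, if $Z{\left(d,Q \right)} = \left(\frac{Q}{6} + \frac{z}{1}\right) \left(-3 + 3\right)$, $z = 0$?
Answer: $-119477$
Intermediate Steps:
$Y = 5$ ($Y = 4 + \frac{5}{5} = 4 + 5 \cdot \frac{1}{5} = 4 + 1 = 5$)
$Z{\left(d,Q \right)} = 0$ ($Z{\left(d,Q \right)} = \left(\frac{Q}{6} + \frac{0}{1}\right) \left(-3 + 3\right) = \left(Q \frac{1}{6} + 0 \cdot 1\right) 0 = \left(\frac{Q}{6} + 0\right) 0 = \frac{Q}{6} \cdot 0 = 0$)
$F{\left(b \right)} = 8$ ($F{\left(b \right)} = 5 - -3 = 5 + 3 = 8$)
$c{\left(-367,F{\left(Z{\left(-1,4 \right)} \right)} \right)} - 119110 = -367 - 119110 = -119477$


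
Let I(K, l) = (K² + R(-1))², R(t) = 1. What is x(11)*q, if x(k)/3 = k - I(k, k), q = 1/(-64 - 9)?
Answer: 44619/73 ≈ 611.22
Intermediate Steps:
q = -1/73 (q = 1/(-73) = -1/73 ≈ -0.013699)
I(K, l) = (1 + K²)² (I(K, l) = (K² + 1)² = (1 + K²)²)
x(k) = -3*(1 + k²)² + 3*k (x(k) = 3*(k - (1 + k²)²) = -3*(1 + k²)² + 3*k)
x(11)*q = (-3*(1 + 11²)² + 3*11)*(-1/73) = (-3*(1 + 121)² + 33)*(-1/73) = (-3*122² + 33)*(-1/73) = (-3*14884 + 33)*(-1/73) = (-44652 + 33)*(-1/73) = -44619*(-1/73) = 44619/73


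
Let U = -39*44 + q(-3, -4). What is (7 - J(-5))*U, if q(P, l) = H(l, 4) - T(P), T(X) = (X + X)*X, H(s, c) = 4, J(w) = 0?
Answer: -12110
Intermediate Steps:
T(X) = 2*X**2 (T(X) = (2*X)*X = 2*X**2)
q(P, l) = 4 - 2*P**2
U = -1730 (U = -39*44 + (4 - 2*(-3)**2) = -1716 + (4 - 2*9) = -1716 + (4 - 18) = -1716 - 14 = -1730)
(7 - J(-5))*U = (7 - 1*0)*(-1730) = (7 + 0)*(-1730) = 7*(-1730) = -12110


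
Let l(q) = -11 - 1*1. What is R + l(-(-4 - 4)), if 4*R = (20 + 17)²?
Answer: 1321/4 ≈ 330.25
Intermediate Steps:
R = 1369/4 (R = (20 + 17)²/4 = (¼)*37² = (¼)*1369 = 1369/4 ≈ 342.25)
l(q) = -12 (l(q) = -11 - 1 = -12)
R + l(-(-4 - 4)) = 1369/4 - 12 = 1321/4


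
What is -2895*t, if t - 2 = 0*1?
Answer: -5790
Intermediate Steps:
t = 2 (t = 2 + 0*1 = 2 + 0 = 2)
-2895*t = -2895*2 = -5790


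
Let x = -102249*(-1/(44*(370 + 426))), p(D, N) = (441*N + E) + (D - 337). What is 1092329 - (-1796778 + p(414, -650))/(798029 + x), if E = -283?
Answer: 30530963395949121/27950269945 ≈ 1.0923e+6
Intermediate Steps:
p(D, N) = -620 + D + 441*N (p(D, N) = (441*N - 283) + (D - 337) = (-283 + 441*N) + (-337 + D) = -620 + D + 441*N)
x = 102249/35024 (x = -102249/(796*(-44)) = -102249/(-35024) = -102249*(-1/35024) = 102249/35024 ≈ 2.9194)
1092329 - (-1796778 + p(414, -650))/(798029 + x) = 1092329 - (-1796778 + (-620 + 414 + 441*(-650)))/(798029 + 102249/35024) = 1092329 - (-1796778 + (-620 + 414 - 286650))/27950269945/35024 = 1092329 - (-1796778 - 286856)*35024/27950269945 = 1092329 - (-2083634)*35024/27950269945 = 1092329 - 1*(-72977197216/27950269945) = 1092329 + 72977197216/27950269945 = 30530963395949121/27950269945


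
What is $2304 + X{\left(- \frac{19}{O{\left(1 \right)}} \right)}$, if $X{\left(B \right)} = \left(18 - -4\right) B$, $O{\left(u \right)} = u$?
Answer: $1886$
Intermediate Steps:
$X{\left(B \right)} = 22 B$ ($X{\left(B \right)} = \left(18 + 4\right) B = 22 B$)
$2304 + X{\left(- \frac{19}{O{\left(1 \right)}} \right)} = 2304 + 22 \left(- \frac{19}{1}\right) = 2304 + 22 \left(\left(-19\right) 1\right) = 2304 + 22 \left(-19\right) = 2304 - 418 = 1886$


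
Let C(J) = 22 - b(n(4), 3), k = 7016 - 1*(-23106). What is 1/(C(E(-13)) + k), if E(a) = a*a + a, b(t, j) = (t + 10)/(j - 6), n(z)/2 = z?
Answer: 1/30150 ≈ 3.3167e-5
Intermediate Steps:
n(z) = 2*z
b(t, j) = (10 + t)/(-6 + j)
E(a) = a + a² (E(a) = a² + a = a + a²)
k = 30122 (k = 7016 + 23106 = 30122)
C(J) = 28 (C(J) = 22 - (10 + 2*4)/(-6 + 3) = 22 - (10 + 8)/(-3) = 22 - (-1)*18/3 = 22 - 1*(-6) = 22 + 6 = 28)
1/(C(E(-13)) + k) = 1/(28 + 30122) = 1/30150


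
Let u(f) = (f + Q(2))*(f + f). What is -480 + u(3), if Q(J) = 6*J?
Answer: -390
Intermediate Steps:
u(f) = 2*f*(12 + f) (u(f) = (f + 6*2)*(f + f) = (f + 12)*(2*f) = (12 + f)*(2*f) = 2*f*(12 + f))
-480 + u(3) = -480 + 2*3*(12 + 3) = -480 + 2*3*15 = -480 + 90 = -390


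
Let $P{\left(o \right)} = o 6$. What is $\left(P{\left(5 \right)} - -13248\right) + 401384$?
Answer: $414662$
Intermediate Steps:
$P{\left(o \right)} = 6 o$
$\left(P{\left(5 \right)} - -13248\right) + 401384 = \left(6 \cdot 5 - -13248\right) + 401384 = \left(30 + 13248\right) + 401384 = 13278 + 401384 = 414662$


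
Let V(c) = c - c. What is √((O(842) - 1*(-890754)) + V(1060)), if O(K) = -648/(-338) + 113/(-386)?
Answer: √22429515227558/5018 ≈ 943.80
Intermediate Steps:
V(c) = 0
O(K) = 105967/65234 (O(K) = -648*(-1/338) + 113*(-1/386) = 324/169 - 113/386 = 105967/65234)
√((O(842) - 1*(-890754)) + V(1060)) = √((105967/65234 - 1*(-890754)) + 0) = √((105967/65234 + 890754) + 0) = √(58107552403/65234 + 0) = √(58107552403/65234) = √22429515227558/5018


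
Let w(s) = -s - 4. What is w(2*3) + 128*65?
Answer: 8310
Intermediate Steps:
w(s) = -4 - s
w(2*3) + 128*65 = (-4 - 2*3) + 128*65 = (-4 - 1*6) + 8320 = (-4 - 6) + 8320 = -10 + 8320 = 8310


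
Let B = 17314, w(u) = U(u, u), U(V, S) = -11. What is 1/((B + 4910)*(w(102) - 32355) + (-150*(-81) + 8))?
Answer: -1/719289826 ≈ -1.3903e-9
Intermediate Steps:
w(u) = -11
1/((B + 4910)*(w(102) - 32355) + (-150*(-81) + 8)) = 1/((17314 + 4910)*(-11 - 32355) + (-150*(-81) + 8)) = 1/(22224*(-32366) + (12150 + 8)) = 1/(-719301984 + 12158) = 1/(-719289826) = -1/719289826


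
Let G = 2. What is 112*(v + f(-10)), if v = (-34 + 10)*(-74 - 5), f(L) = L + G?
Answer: 211456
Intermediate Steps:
f(L) = 2 + L (f(L) = L + 2 = 2 + L)
v = 1896 (v = -24*(-79) = 1896)
112*(v + f(-10)) = 112*(1896 + (2 - 10)) = 112*(1896 - 8) = 112*1888 = 211456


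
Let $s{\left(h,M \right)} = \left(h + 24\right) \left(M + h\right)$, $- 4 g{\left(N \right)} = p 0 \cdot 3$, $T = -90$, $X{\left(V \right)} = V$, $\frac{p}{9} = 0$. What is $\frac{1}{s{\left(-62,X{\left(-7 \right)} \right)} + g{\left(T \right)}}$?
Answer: $\frac{1}{2622} \approx 0.00038139$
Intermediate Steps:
$p = 0$ ($p = 9 \cdot 0 = 0$)
$g{\left(N \right)} = 0$ ($g{\left(N \right)} = - \frac{0 \cdot 0 \cdot 3}{4} = - \frac{0 \cdot 3}{4} = \left(- \frac{1}{4}\right) 0 = 0$)
$s{\left(h,M \right)} = \left(24 + h\right) \left(M + h\right)$
$\frac{1}{s{\left(-62,X{\left(-7 \right)} \right)} + g{\left(T \right)}} = \frac{1}{\left(\left(-62\right)^{2} + 24 \left(-7\right) + 24 \left(-62\right) - -434\right) + 0} = \frac{1}{\left(3844 - 168 - 1488 + 434\right) + 0} = \frac{1}{2622 + 0} = \frac{1}{2622}$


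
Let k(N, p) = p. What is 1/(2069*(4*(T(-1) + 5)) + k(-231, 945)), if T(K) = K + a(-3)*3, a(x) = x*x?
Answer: 1/257501 ≈ 3.8835e-6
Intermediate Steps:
a(x) = x²
T(K) = 27 + K (T(K) = K + (-3)²*3 = K + 9*3 = K + 27 = 27 + K)
1/(2069*(4*(T(-1) + 5)) + k(-231, 945)) = 1/(2069*(4*((27 - 1) + 5)) + 945) = 1/(2069*(4*(26 + 5)) + 945) = 1/(2069*(4*31) + 945) = 1/(2069*124 + 945) = 1/(256556 + 945) = 1/257501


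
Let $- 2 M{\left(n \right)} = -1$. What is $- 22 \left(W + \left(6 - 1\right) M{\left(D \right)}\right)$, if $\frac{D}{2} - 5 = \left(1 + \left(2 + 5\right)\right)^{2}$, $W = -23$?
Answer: $451$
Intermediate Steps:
$D = 138$ ($D = 10 + 2 \left(1 + \left(2 + 5\right)\right)^{2} = 10 + 2 \left(1 + 7\right)^{2} = 10 + 2 \cdot 8^{2} = 10 + 2 \cdot 64 = 10 + 128 = 138$)
$M{\left(n \right)} = \frac{1}{2}$ ($M{\left(n \right)} = \left(- \frac{1}{2}\right) \left(-1\right) = \frac{1}{2}$)
$- 22 \left(W + \left(6 - 1\right) M{\left(D \right)}\right) = - 22 \left(-23 + \left(6 - 1\right) \frac{1}{2}\right) = - 22 \left(-23 + 5 \cdot \frac{1}{2}\right) = - 22 \left(-23 + \frac{5}{2}\right) = \left(-22\right) \left(- \frac{41}{2}\right) = 451$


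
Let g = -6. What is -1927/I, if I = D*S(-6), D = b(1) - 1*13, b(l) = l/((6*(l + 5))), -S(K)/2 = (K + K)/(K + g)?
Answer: -34686/467 ≈ -74.274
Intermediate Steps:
S(K) = -4*K/(-6 + K) (S(K) = -2*(K + K)/(K - 6) = -2*2*K/(-6 + K) = -4*K/(-6 + K))
b(l) = l/(30 + 6*l) (b(l) = l/((6*(5 + l))) = l/(30 + 6*l))
D = -467/36 (D = (1/6)*1/(5 + 1) - 1*13 = (1/6)*1/6 - 13 = (1/6)*1*(1/6) - 13 = 1/36 - 13 = -467/36 ≈ -12.972)
I = 467/18 (I = -(-467)*(-6)/(9*(-6 - 6)) = -(-467)*(-6)/(9*(-12)) = -(-467)*(-6)*(-1)/(9*12) = -467/36*(-2) = 467/18 ≈ 25.944)
-1927/I = -1927/467/18 = -1927*18/467 = -34686/467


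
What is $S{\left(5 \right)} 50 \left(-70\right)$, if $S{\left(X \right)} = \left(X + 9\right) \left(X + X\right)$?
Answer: $-490000$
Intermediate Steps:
$S{\left(X \right)} = 2 X \left(9 + X\right)$ ($S{\left(X \right)} = \left(9 + X\right) 2 X = 2 X \left(9 + X\right)$)
$S{\left(5 \right)} 50 \left(-70\right) = 2 \cdot 5 \left(9 + 5\right) 50 \left(-70\right) = 2 \cdot 5 \cdot 14 \cdot 50 \left(-70\right) = 140 \cdot 50 \left(-70\right) = 7000 \left(-70\right) = -490000$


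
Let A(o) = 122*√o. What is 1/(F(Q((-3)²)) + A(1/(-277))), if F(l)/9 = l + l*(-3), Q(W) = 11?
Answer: -27423/5437196 - 61*I*√277/5437196 ≈ -0.0050436 - 0.00018672*I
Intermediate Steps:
F(l) = -18*l (F(l) = 9*(l + l*(-3)) = 9*(l - 3*l) = 9*(-2*l) = -18*l)
1/(F(Q((-3)²)) + A(1/(-277))) = 1/(-18*11 + 122*√(1/(-277))) = 1/(-198 + 122*√(-1/277)) = 1/(-198 + 122*(I*√277/277)) = 1/(-198 + 122*I*√277/277)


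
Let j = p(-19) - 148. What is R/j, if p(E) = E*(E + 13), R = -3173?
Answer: 3173/34 ≈ 93.323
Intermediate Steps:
p(E) = E*(13 + E)
j = -34 (j = -19*(13 - 19) - 148 = -19*(-6) - 148 = 114 - 148 = -34)
R/j = -3173/(-34) = -3173*(-1/34) = 3173/34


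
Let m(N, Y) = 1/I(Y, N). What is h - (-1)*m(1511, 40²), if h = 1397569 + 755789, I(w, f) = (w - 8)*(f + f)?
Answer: 10359857018593/4811024 ≈ 2.1534e+6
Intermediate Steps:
I(w, f) = 2*f*(-8 + w) (I(w, f) = (-8 + w)*(2*f) = 2*f*(-8 + w))
m(N, Y) = 1/(2*N*(-8 + Y))
h = 2153358
h - (-1)*m(1511, 40²) = 2153358 - (-1)*(½)/(1511*(-8 + 40²)) = 2153358 - (-1)*(½)*(1/1511)/(-8 + 1600) = 2153358 - (-1)*(½)*(1/1511)/1592 = 2153358 - (-1)*(½)*(1/1511)*(1/1592) = 2153358 - (-1)/4811024 = 2153358 - 1*(-1/4811024) = 2153358 + 1/4811024 = 10359857018593/4811024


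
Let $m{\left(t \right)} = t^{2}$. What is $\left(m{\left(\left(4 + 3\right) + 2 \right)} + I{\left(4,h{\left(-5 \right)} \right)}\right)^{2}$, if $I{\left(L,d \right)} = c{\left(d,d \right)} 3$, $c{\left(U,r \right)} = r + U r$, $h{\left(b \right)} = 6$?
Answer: $42849$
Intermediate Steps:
$I{\left(L,d \right)} = 3 d \left(1 + d\right)$ ($I{\left(L,d \right)} = d \left(1 + d\right) 3 = 3 d \left(1 + d\right)$)
$\left(m{\left(\left(4 + 3\right) + 2 \right)} + I{\left(4,h{\left(-5 \right)} \right)}\right)^{2} = \left(\left(\left(4 + 3\right) + 2\right)^{2} + 3 \cdot 6 \left(1 + 6\right)\right)^{2} = \left(\left(7 + 2\right)^{2} + 3 \cdot 6 \cdot 7\right)^{2} = \left(9^{2} + 126\right)^{2} = \left(81 + 126\right)^{2} = 207^{2} = 42849$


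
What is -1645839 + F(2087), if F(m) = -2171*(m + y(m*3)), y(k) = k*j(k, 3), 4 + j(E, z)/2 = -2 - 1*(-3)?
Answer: 75379070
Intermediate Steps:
j(E, z) = -6 (j(E, z) = -8 + 2*(-2 - 1*(-3)) = -8 + 2*(-2 + 3) = -8 + 2*1 = -8 + 2 = -6)
y(k) = -6*k (y(k) = k*(-6) = -6*k)
F(m) = 36907*m (F(m) = -2171*(m - 6*m*3) = -2171*(m - 18*m) = -(-36907)*m = 36907*m)
-1645839 + F(2087) = -1645839 + 36907*2087 = -1645839 + 77024909 = 75379070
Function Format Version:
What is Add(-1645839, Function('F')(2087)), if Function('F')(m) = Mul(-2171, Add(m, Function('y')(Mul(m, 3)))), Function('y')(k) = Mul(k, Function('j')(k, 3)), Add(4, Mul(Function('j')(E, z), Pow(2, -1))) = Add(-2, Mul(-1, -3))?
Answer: 75379070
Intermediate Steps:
Function('j')(E, z) = -6 (Function('j')(E, z) = Add(-8, Mul(2, Add(-2, Mul(-1, -3)))) = Add(-8, Mul(2, Add(-2, 3))) = Add(-8, Mul(2, 1)) = Add(-8, 2) = -6)
Function('y')(k) = Mul(-6, k) (Function('y')(k) = Mul(k, -6) = Mul(-6, k))
Function('F')(m) = Mul(36907, m) (Function('F')(m) = Mul(-2171, Add(m, Mul(-6, Mul(m, 3)))) = Mul(-2171, Add(m, Mul(-6, Mul(3, m)))) = Mul(-2171, Add(m, Mul(-18, m))) = Mul(-2171, Mul(-17, m)) = Mul(36907, m))
Add(-1645839, Function('F')(2087)) = Add(-1645839, Mul(36907, 2087)) = Add(-1645839, 77024909) = 75379070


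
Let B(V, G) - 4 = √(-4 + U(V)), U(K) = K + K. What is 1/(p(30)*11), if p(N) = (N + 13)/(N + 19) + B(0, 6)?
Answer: 11711/733975 - 4802*I/733975 ≈ 0.015956 - 0.0065425*I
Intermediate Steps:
U(K) = 2*K
B(V, G) = 4 + √(-4 + 2*V)
p(N) = 4 + 2*I + (13 + N)/(19 + N) (p(N) = (N + 13)/(N + 19) + (4 + √(-4 + 2*0)) = (13 + N)/(19 + N) + (4 + √(-4 + 0)) = (13 + N)/(19 + N) + (4 + √(-4)) = (13 + N)/(19 + N) + (4 + 2*I) = 4 + 2*I + (13 + N)/(19 + N))
1/(p(30)*11) = 1/(((89 + 38*I + 30*(5 + 2*I))/(19 + 30))*11) = 1/(((89 + 38*I + (150 + 60*I))/49)*11) = 1/(((239 + 98*I)/49)*11) = 1/((239/49 + 2*I)*11) = 1/(2629/49 + 22*I) = 2401*(2629/49 - 22*I)/8073725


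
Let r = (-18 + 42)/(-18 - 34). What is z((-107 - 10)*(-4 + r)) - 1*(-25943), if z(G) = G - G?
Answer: 25943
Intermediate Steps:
r = -6/13 (r = 24/(-52) = 24*(-1/52) = -6/13 ≈ -0.46154)
z(G) = 0
z((-107 - 10)*(-4 + r)) - 1*(-25943) = 0 - 1*(-25943) = 0 + 25943 = 25943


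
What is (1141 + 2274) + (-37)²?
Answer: 4784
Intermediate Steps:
(1141 + 2274) + (-37)² = 3415 + 1369 = 4784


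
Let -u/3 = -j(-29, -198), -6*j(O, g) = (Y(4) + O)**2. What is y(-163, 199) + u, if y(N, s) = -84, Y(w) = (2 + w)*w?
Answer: -193/2 ≈ -96.500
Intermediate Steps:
Y(w) = w*(2 + w)
j(O, g) = -(24 + O)**2/6 (j(O, g) = -(4*(2 + 4) + O)**2/6 = -(4*6 + O)**2/6 = -(24 + O)**2/6)
u = -25/2 (u = -(-3)*(-(24 - 29)**2/6) = -(-3)*(-1/6*(-5)**2) = -(-3)*(-1/6*25) = -(-3)*(-25)/6 = -3*25/6 = -25/2 ≈ -12.500)
y(-163, 199) + u = -84 - 25/2 = -193/2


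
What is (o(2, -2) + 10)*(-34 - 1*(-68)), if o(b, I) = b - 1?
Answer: 374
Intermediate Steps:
o(b, I) = -1 + b
(o(2, -2) + 10)*(-34 - 1*(-68)) = ((-1 + 2) + 10)*(-34 - 1*(-68)) = (1 + 10)*(-34 + 68) = 11*34 = 374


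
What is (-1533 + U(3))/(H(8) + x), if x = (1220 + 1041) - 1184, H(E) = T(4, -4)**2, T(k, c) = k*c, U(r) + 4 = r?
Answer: -1534/1333 ≈ -1.1508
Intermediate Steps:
U(r) = -4 + r
T(k, c) = c*k
H(E) = 256 (H(E) = (-4*4)**2 = (-16)**2 = 256)
x = 1077 (x = 2261 - 1184 = 1077)
(-1533 + U(3))/(H(8) + x) = (-1533 + (-4 + 3))/(256 + 1077) = (-1533 - 1)/1333 = -1534*1/1333 = -1534/1333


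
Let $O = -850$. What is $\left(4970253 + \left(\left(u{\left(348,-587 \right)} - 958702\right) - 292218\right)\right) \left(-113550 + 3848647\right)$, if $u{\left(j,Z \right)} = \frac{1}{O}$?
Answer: $\frac{11808259097020753}{850} \approx 1.3892 \cdot 10^{13}$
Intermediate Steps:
$u{\left(j,Z \right)} = - \frac{1}{850}$ ($u{\left(j,Z \right)} = \frac{1}{-850} = - \frac{1}{850}$)
$\left(4970253 + \left(\left(u{\left(348,-587 \right)} - 958702\right) - 292218\right)\right) \left(-113550 + 3848647\right) = \left(4970253 - \frac{1063282001}{850}\right) \left(-113550 + 3848647\right) = \left(4970253 - \frac{1063282001}{850}\right) 3735097 = \frac{3161433049}{850} \cdot 3735097 = \frac{11808259097020753}{850}$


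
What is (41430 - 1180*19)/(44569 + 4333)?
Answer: 9505/24451 ≈ 0.38874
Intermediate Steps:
(41430 - 1180*19)/(44569 + 4333) = (41430 - 22420)/48902 = 19010*(1/48902) = 9505/24451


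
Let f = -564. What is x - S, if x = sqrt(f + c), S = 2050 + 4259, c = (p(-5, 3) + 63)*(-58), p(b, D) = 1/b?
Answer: -6309 + 2*I*sqrt(26290)/5 ≈ -6309.0 + 64.857*I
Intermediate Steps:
c = -18212/5 (c = (1/(-5) + 63)*(-58) = (-1/5 + 63)*(-58) = (314/5)*(-58) = -18212/5 ≈ -3642.4)
S = 6309
x = 2*I*sqrt(26290)/5 (x = sqrt(-564 - 18212/5) = sqrt(-21032/5) = 2*I*sqrt(26290)/5 ≈ 64.857*I)
x - S = 2*I*sqrt(26290)/5 - 1*6309 = 2*I*sqrt(26290)/5 - 6309 = -6309 + 2*I*sqrt(26290)/5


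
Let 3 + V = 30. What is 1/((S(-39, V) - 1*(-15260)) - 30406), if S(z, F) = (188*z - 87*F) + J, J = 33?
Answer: -1/24794 ≈ -4.0332e-5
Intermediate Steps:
V = 27 (V = -3 + 30 = 27)
S(z, F) = 33 - 87*F + 188*z (S(z, F) = (188*z - 87*F) + 33 = (-87*F + 188*z) + 33 = 33 - 87*F + 188*z)
1/((S(-39, V) - 1*(-15260)) - 30406) = 1/(((33 - 87*27 + 188*(-39)) - 1*(-15260)) - 30406) = 1/(((33 - 2349 - 7332) + 15260) - 30406) = 1/((-9648 + 15260) - 30406) = 1/(5612 - 30406) = 1/(-24794) = -1/24794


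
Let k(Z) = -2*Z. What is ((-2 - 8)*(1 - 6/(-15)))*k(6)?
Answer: 168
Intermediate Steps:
((-2 - 8)*(1 - 6/(-15)))*k(6) = ((-2 - 8)*(1 - 6/(-15)))*(-2*6) = -10*(1 - 6*(-1/15))*(-12) = -10*(1 + ⅖)*(-12) = -10*7/5*(-12) = -14*(-12) = 168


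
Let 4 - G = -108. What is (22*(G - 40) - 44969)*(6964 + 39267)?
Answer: -2005731935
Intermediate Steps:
G = 112 (G = 4 - 1*(-108) = 4 + 108 = 112)
(22*(G - 40) - 44969)*(6964 + 39267) = (22*(112 - 40) - 44969)*(6964 + 39267) = (22*72 - 44969)*46231 = (1584 - 44969)*46231 = -43385*46231 = -2005731935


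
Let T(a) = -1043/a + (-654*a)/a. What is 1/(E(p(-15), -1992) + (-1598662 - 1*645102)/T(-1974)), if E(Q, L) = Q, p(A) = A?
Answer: 184279/629977263 ≈ 0.00029252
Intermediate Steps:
T(a) = -654 - 1043/a (T(a) = -1043/a - 654 = -654 - 1043/a)
1/(E(p(-15), -1992) + (-1598662 - 1*645102)/T(-1974)) = 1/(-15 + (-1598662 - 1*645102)/(-654 - 1043/(-1974))) = 1/(-15 + (-1598662 - 645102)/(-654 - 1043*(-1/1974))) = 1/(-15 - 2243764/(-654 + 149/282)) = 1/(-15 - 2243764/(-184279/282)) = 1/(-15 - 2243764*(-282/184279)) = 1/(-15 + 632741448/184279) = 1/(629977263/184279) = 184279/629977263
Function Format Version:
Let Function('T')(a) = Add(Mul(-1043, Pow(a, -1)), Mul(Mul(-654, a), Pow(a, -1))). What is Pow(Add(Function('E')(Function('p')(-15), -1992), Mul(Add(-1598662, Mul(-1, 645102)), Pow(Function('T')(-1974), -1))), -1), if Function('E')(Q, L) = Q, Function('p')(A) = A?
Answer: Rational(184279, 629977263) ≈ 0.00029252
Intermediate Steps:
Function('T')(a) = Add(-654, Mul(-1043, Pow(a, -1))) (Function('T')(a) = Add(Mul(-1043, Pow(a, -1)), -654) = Add(-654, Mul(-1043, Pow(a, -1))))
Pow(Add(Function('E')(Function('p')(-15), -1992), Mul(Add(-1598662, Mul(-1, 645102)), Pow(Function('T')(-1974), -1))), -1) = Pow(Add(-15, Mul(Add(-1598662, Mul(-1, 645102)), Pow(Add(-654, Mul(-1043, Pow(-1974, -1))), -1))), -1) = Pow(Add(-15, Mul(Add(-1598662, -645102), Pow(Add(-654, Mul(-1043, Rational(-1, 1974))), -1))), -1) = Pow(Add(-15, Mul(-2243764, Pow(Add(-654, Rational(149, 282)), -1))), -1) = Pow(Add(-15, Mul(-2243764, Pow(Rational(-184279, 282), -1))), -1) = Pow(Add(-15, Mul(-2243764, Rational(-282, 184279))), -1) = Pow(Add(-15, Rational(632741448, 184279)), -1) = Pow(Rational(629977263, 184279), -1) = Rational(184279, 629977263)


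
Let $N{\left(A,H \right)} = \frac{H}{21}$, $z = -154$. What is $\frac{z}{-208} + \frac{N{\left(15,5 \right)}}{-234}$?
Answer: $\frac{14533}{19656} \approx 0.73937$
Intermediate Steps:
$N{\left(A,H \right)} = \frac{H}{21}$ ($N{\left(A,H \right)} = H \frac{1}{21} = \frac{H}{21}$)
$\frac{z}{-208} + \frac{N{\left(15,5 \right)}}{-234} = - \frac{154}{-208} + \frac{\frac{1}{21} \cdot 5}{-234} = \left(-154\right) \left(- \frac{1}{208}\right) + \frac{5}{21} \left(- \frac{1}{234}\right) = \frac{77}{104} - \frac{5}{4914} = \frac{14533}{19656}$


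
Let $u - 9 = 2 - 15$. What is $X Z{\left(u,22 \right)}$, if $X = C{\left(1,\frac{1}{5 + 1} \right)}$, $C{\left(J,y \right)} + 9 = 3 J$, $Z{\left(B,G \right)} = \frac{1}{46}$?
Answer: $- \frac{3}{23} \approx -0.13043$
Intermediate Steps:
$u = -4$ ($u = 9 + \left(2 - 15\right) = 9 - 13 = -4$)
$Z{\left(B,G \right)} = \frac{1}{46}$
$C{\left(J,y \right)} = -9 + 3 J$
$X = -6$ ($X = -9 + 3 \cdot 1 = -9 + 3 = -6$)
$X Z{\left(u,22 \right)} = \left(-6\right) \frac{1}{46} = - \frac{3}{23}$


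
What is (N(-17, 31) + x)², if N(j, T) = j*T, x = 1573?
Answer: 1094116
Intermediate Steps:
N(j, T) = T*j
(N(-17, 31) + x)² = (31*(-17) + 1573)² = (-527 + 1573)² = 1046² = 1094116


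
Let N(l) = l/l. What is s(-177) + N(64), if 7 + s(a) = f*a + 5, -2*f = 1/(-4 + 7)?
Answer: 57/2 ≈ 28.500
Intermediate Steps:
N(l) = 1
f = -⅙ (f = -1/(2*(-4 + 7)) = -½/3 = -½*⅓ = -⅙ ≈ -0.16667)
s(a) = -2 - a/6 (s(a) = -7 + (-a/6 + 5) = -7 + (5 - a/6) = -2 - a/6)
s(-177) + N(64) = (-2 - ⅙*(-177)) + 1 = (-2 + 59/2) + 1 = 55/2 + 1 = 57/2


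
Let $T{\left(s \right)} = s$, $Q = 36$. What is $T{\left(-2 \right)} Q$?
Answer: $-72$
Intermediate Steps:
$T{\left(-2 \right)} Q = \left(-2\right) 36 = -72$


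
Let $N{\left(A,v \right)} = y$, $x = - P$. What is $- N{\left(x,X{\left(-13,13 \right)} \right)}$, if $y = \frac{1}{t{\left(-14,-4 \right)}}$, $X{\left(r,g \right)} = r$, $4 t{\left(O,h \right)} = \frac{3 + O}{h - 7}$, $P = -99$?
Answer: $-4$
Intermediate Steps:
$t{\left(O,h \right)} = \frac{3 + O}{4 \left(-7 + h\right)}$ ($t{\left(O,h \right)} = \frac{\left(3 + O\right) \frac{1}{h - 7}}{4} = \frac{\left(3 + O\right) \frac{1}{-7 + h}}{4} = \frac{\frac{1}{-7 + h} \left(3 + O\right)}{4} = \frac{3 + O}{4 \left(-7 + h\right)}$)
$x = 99$ ($x = \left(-1\right) \left(-99\right) = 99$)
$y = 4$ ($y = \frac{1}{\frac{1}{4} \frac{1}{-7 - 4} \left(3 - 14\right)} = \frac{1}{\frac{1}{4} \frac{1}{-11} \left(-11\right)} = \frac{1}{\frac{1}{4} \left(- \frac{1}{11}\right) \left(-11\right)} = \frac{1}{\frac{1}{4}} = 4$)
$N{\left(A,v \right)} = 4$
$- N{\left(x,X{\left(-13,13 \right)} \right)} = \left(-1\right) 4 = -4$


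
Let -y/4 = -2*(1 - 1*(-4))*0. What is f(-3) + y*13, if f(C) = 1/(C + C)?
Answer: -1/6 ≈ -0.16667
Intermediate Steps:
f(C) = 1/(2*C)
y = 0 (y = -4*(-2*(1 - 1*(-4)))*0 = -4*(-2*(1 + 4))*0 = -4*(-2*5)*0 = -(-40)*0 = -4*0 = 0)
f(-3) + y*13 = (1/2)/(-3) + 0*13 = (1/2)*(-1/3) + 0 = -1/6 + 0 = -1/6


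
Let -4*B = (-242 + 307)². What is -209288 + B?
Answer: -841377/4 ≈ -2.1034e+5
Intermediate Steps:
B = -4225/4 (B = -(-242 + 307)²/4 = -¼*65² = -¼*4225 = -4225/4 ≈ -1056.3)
-209288 + B = -209288 - 4225/4 = -841377/4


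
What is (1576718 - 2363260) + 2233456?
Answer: 1446914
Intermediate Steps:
(1576718 - 2363260) + 2233456 = -786542 + 2233456 = 1446914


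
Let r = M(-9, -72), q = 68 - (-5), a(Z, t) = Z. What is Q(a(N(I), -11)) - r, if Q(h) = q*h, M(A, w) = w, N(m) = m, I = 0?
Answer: 72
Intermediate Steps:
q = 73 (q = 68 - 1*(-5) = 68 + 5 = 73)
r = -72
Q(h) = 73*h
Q(a(N(I), -11)) - r = 73*0 - 1*(-72) = 0 + 72 = 72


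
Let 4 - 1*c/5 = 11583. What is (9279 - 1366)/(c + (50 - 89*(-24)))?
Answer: -7913/55709 ≈ -0.14204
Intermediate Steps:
c = -57895 (c = 20 - 5*11583 = 20 - 57915 = -57895)
(9279 - 1366)/(c + (50 - 89*(-24))) = (9279 - 1366)/(-57895 + (50 - 89*(-24))) = 7913/(-57895 + (50 + 2136)) = 7913/(-57895 + 2186) = 7913/(-55709) = 7913*(-1/55709) = -7913/55709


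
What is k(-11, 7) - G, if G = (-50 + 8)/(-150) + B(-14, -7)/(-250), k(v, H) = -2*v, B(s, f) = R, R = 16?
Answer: 2723/125 ≈ 21.784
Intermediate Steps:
B(s, f) = 16
G = 27/125 (G = (-50 + 8)/(-150) + 16/(-250) = -42*(-1/150) + 16*(-1/250) = 7/25 - 8/125 = 27/125 ≈ 0.21600)
k(-11, 7) - G = -2*(-11) - 1*27/125 = 22 - 27/125 = 2723/125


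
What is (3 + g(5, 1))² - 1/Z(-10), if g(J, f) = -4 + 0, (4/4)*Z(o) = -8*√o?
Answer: 1 - I*√10/80 ≈ 1.0 - 0.039528*I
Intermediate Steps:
Z(o) = -8*√o
g(J, f) = -4
(3 + g(5, 1))² - 1/Z(-10) = (3 - 4)² - 1/((-8*I*√10)) = (-1)² - 1/((-8*I*√10)) = 1 - 1/((-8*I*√10)) = 1 - I*√10/80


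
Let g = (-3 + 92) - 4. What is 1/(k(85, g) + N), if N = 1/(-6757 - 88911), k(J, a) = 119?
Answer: 95668/11384491 ≈ 0.0084034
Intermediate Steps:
g = 85 (g = 89 - 4 = 85)
N = -1/95668 (N = 1/(-95668) = -1/95668 ≈ -1.0453e-5)
1/(k(85, g) + N) = 1/(119 - 1/95668) = 1/(11384491/95668) = 95668/11384491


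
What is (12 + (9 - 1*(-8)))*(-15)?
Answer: -435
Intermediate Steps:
(12 + (9 - 1*(-8)))*(-15) = (12 + (9 + 8))*(-15) = (12 + 17)*(-15) = 29*(-15) = -435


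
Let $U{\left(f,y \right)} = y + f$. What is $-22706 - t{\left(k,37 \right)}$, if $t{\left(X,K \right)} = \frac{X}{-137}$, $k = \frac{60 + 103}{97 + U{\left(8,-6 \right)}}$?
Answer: $- \frac{307961315}{13563} \approx -22706.0$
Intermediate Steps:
$U{\left(f,y \right)} = f + y$
$k = \frac{163}{99}$ ($k = \frac{60 + 103}{97 + \left(8 - 6\right)} = \frac{163}{97 + 2} = \frac{163}{99} \approx 1.6465$)
$t{\left(X,K \right)} = - \frac{X}{137}$ ($t{\left(X,K \right)} = X \left(- \frac{1}{137}\right) = - \frac{X}{137}$)
$-22706 - t{\left(k,37 \right)} = -22706 - \left(- \frac{1}{137}\right) \frac{163}{99} = -22706 - - \frac{163}{13563} = -22706 + \frac{163}{13563} = - \frac{307961315}{13563}$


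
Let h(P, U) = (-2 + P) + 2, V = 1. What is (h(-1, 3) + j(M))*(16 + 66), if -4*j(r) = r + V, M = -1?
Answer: -82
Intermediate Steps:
h(P, U) = P
j(r) = -1/4 - r/4 (j(r) = -(r + 1)/4 = -(1 + r)/4 = -1/4 - r/4)
(h(-1, 3) + j(M))*(16 + 66) = (-1 + (-1/4 - 1/4*(-1)))*(16 + 66) = (-1 + (-1/4 + 1/4))*82 = (-1 + 0)*82 = -1*82 = -82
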